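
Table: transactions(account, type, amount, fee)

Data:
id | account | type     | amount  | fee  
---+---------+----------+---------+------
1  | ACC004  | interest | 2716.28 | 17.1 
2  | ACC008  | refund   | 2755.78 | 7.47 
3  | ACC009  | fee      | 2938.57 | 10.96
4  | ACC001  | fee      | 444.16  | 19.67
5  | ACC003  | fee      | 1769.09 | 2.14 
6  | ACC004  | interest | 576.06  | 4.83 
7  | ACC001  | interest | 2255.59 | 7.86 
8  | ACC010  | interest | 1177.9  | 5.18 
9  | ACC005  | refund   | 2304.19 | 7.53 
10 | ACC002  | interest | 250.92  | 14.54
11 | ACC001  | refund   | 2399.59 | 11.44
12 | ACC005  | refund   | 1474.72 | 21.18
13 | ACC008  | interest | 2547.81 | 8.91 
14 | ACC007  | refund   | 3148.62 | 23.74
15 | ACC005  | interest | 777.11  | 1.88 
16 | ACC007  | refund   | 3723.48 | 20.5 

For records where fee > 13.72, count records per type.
SELECT type, COUNT(*)
FROM transactions
WHERE fee > 13.72
GROUP BY type

Note: WHERE filters rows before grouping.

Result:
  fee: 1
  interest: 2
  refund: 3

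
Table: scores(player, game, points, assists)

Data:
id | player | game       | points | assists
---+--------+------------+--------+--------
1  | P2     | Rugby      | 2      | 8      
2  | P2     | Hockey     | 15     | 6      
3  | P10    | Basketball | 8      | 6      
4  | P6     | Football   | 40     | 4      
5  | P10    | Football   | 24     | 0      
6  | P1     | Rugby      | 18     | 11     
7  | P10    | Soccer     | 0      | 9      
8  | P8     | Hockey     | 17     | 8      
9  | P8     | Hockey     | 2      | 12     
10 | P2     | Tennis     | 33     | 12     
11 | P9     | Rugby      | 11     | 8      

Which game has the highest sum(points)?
SELECT game, SUM(points) as val
FROM scores
GROUP BY game
ORDER BY val DESC
LIMIT 1

Result: Football with sum(points) = 64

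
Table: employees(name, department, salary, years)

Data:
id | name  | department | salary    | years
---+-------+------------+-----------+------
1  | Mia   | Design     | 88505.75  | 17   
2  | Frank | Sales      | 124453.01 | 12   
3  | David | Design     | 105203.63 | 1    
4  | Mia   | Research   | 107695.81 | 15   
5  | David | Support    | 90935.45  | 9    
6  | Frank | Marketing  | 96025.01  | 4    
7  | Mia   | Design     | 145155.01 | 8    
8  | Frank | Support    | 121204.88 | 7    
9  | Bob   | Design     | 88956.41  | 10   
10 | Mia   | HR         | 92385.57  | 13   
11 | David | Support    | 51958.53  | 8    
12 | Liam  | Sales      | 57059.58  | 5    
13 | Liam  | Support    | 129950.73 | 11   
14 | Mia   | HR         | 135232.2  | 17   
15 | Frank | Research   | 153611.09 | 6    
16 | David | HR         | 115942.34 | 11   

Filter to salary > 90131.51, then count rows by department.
SELECT department, COUNT(*)
FROM employees
WHERE salary > 90131.51
GROUP BY department

Note: WHERE filters rows before grouping.

Result:
  Design: 2
  HR: 3
  Marketing: 1
  Research: 2
  Sales: 1
  Support: 3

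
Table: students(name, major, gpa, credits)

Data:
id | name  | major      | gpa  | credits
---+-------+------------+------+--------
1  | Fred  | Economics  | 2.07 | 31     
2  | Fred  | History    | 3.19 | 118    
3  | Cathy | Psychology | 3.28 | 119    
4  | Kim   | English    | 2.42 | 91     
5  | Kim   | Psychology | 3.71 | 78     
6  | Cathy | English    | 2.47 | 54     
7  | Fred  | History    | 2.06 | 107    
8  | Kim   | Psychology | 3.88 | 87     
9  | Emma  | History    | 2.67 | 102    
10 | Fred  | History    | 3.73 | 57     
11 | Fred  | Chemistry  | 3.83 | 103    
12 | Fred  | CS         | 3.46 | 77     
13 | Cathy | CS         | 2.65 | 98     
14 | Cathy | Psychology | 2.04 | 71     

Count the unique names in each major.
SELECT major, COUNT(DISTINCT name)
FROM students
GROUP BY major

Result:
  CS: 2 distinct
  Chemistry: 1 distinct
  Economics: 1 distinct
  English: 2 distinct
  History: 2 distinct
  Psychology: 2 distinct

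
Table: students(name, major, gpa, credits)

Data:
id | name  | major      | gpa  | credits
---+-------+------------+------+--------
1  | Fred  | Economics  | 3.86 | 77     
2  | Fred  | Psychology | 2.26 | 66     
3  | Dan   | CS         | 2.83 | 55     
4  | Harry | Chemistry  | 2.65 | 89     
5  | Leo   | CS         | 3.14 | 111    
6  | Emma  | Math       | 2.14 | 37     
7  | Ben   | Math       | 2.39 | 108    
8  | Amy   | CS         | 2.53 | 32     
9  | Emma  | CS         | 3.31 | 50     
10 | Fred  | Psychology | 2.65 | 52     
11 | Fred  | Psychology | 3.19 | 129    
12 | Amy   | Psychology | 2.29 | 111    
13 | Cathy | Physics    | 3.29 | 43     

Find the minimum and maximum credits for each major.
SELECT major, MIN(credits), MAX(credits)
FROM students
GROUP BY major

Result:
  CS: min=32, max=111
  Chemistry: min=89, max=89
  Economics: min=77, max=77
  Math: min=37, max=108
  Physics: min=43, max=43
  Psychology: min=52, max=129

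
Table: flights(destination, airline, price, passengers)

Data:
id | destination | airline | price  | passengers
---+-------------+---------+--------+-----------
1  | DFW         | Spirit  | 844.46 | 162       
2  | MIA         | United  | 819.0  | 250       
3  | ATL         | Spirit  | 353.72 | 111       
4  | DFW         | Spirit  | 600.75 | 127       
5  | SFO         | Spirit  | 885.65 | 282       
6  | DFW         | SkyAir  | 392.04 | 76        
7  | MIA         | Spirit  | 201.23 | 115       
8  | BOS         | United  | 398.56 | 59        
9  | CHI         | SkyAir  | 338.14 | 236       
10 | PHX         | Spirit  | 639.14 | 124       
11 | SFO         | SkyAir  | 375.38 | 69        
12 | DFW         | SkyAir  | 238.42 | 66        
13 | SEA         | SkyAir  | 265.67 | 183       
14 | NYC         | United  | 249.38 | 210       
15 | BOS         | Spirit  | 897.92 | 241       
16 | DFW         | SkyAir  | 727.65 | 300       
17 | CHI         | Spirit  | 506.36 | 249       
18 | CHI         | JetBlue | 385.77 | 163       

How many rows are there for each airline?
SELECT airline, COUNT(*) as count
FROM flights
GROUP BY airline

Result:
  JetBlue: 1
  SkyAir: 6
  Spirit: 8
  United: 3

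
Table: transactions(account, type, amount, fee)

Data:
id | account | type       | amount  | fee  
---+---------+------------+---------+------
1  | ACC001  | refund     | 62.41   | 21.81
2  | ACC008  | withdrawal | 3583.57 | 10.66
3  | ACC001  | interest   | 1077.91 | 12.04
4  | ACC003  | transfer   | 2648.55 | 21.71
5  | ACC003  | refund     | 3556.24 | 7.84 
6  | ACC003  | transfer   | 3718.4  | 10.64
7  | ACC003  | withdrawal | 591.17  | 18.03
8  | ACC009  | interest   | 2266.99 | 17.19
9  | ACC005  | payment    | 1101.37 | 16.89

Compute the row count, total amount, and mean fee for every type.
SELECT type,
       COUNT(*) as cnt,
       SUM(amount) as total_amount,
       AVG(fee) as avg_fee
FROM transactions
GROUP BY type

Result:
  interest: 2 records, 3344.90 total amount, 14.62 avg fee
  payment: 1 records, 1101.37 total amount, 16.89 avg fee
  refund: 2 records, 3618.65 total amount, 14.83 avg fee
  transfer: 2 records, 6366.95 total amount, 16.18 avg fee
  withdrawal: 2 records, 4174.74 total amount, 14.35 avg fee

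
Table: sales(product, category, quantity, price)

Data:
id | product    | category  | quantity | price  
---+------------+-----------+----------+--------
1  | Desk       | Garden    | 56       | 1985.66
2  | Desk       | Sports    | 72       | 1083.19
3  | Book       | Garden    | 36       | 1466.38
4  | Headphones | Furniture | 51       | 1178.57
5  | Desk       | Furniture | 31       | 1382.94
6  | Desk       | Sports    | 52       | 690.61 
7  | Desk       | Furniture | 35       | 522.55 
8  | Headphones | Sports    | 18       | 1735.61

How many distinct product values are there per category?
SELECT category, COUNT(DISTINCT product)
FROM sales
GROUP BY category

Result:
  Furniture: 2 distinct
  Garden: 2 distinct
  Sports: 2 distinct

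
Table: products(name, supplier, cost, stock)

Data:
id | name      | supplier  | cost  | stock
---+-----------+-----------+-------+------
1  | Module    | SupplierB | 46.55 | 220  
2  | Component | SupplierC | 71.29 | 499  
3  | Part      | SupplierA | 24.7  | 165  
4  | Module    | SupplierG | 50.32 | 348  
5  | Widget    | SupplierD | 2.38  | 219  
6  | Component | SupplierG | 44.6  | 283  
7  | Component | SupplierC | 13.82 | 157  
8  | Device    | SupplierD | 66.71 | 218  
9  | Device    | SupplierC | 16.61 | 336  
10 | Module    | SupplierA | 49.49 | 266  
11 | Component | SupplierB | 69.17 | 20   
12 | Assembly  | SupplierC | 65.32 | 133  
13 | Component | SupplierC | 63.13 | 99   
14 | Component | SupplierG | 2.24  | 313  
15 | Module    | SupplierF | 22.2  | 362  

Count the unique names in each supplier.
SELECT supplier, COUNT(DISTINCT name)
FROM products
GROUP BY supplier

Result:
  SupplierA: 2 distinct
  SupplierB: 2 distinct
  SupplierC: 3 distinct
  SupplierD: 2 distinct
  SupplierF: 1 distinct
  SupplierG: 2 distinct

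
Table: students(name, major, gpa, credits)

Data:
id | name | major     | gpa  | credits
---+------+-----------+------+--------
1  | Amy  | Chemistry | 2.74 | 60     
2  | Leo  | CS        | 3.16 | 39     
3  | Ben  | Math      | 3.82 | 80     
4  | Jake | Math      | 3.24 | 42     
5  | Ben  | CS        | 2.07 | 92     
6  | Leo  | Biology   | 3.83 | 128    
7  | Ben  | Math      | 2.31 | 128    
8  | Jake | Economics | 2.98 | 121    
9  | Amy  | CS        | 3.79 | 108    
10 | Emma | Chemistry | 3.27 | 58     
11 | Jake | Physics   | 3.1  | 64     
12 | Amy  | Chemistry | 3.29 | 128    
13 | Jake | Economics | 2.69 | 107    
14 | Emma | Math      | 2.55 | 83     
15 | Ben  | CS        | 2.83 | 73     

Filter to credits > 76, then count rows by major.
SELECT major, COUNT(*)
FROM students
WHERE credits > 76
GROUP BY major

Note: WHERE filters rows before grouping.

Result:
  Biology: 1
  CS: 2
  Chemistry: 1
  Economics: 2
  Math: 3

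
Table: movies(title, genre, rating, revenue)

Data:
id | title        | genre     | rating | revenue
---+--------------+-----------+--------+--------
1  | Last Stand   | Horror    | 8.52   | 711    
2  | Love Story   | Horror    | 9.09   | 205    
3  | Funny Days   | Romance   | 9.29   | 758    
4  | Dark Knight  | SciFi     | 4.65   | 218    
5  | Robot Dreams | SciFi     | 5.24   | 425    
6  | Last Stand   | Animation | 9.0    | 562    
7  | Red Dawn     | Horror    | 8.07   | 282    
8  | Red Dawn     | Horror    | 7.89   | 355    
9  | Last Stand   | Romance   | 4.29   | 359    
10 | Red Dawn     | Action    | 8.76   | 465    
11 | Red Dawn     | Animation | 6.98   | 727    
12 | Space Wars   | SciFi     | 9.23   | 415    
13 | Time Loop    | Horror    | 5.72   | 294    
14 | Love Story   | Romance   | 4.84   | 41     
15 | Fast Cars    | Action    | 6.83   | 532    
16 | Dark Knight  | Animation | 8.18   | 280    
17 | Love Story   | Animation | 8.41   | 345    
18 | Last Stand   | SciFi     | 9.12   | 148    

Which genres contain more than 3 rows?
SELECT genre, COUNT(*) as cnt
FROM movies
GROUP BY genre
HAVING COUNT(*) > 3

Result:
  Animation: 4
  Horror: 5
  SciFi: 4

Note: HAVING filters groups after aggregation, WHERE filters rows before.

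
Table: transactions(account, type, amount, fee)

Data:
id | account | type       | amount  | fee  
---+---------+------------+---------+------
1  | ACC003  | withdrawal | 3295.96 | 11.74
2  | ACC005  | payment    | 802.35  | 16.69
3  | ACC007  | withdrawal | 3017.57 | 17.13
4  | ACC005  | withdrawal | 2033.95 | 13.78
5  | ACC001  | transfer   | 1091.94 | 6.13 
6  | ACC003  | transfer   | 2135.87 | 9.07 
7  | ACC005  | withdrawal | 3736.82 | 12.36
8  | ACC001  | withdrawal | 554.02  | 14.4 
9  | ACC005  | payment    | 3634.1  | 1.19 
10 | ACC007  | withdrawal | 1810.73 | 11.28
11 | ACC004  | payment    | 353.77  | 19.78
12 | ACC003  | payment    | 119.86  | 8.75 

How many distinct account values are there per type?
SELECT type, COUNT(DISTINCT account)
FROM transactions
GROUP BY type

Result:
  payment: 3 distinct
  transfer: 2 distinct
  withdrawal: 4 distinct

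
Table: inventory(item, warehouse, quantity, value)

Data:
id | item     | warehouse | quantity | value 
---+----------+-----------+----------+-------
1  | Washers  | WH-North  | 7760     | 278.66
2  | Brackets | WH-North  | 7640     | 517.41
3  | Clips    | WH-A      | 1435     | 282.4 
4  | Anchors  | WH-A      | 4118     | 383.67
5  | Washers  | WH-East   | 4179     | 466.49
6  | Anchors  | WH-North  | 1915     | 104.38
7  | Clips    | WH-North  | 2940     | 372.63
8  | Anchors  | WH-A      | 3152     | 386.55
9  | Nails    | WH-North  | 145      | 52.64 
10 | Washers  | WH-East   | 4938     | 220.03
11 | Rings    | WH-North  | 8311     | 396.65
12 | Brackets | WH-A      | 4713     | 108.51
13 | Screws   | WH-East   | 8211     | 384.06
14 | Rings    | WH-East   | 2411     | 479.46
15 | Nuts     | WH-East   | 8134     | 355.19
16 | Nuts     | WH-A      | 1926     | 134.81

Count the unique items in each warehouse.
SELECT warehouse, COUNT(DISTINCT item)
FROM inventory
GROUP BY warehouse

Result:
  WH-A: 4 distinct
  WH-East: 4 distinct
  WH-North: 6 distinct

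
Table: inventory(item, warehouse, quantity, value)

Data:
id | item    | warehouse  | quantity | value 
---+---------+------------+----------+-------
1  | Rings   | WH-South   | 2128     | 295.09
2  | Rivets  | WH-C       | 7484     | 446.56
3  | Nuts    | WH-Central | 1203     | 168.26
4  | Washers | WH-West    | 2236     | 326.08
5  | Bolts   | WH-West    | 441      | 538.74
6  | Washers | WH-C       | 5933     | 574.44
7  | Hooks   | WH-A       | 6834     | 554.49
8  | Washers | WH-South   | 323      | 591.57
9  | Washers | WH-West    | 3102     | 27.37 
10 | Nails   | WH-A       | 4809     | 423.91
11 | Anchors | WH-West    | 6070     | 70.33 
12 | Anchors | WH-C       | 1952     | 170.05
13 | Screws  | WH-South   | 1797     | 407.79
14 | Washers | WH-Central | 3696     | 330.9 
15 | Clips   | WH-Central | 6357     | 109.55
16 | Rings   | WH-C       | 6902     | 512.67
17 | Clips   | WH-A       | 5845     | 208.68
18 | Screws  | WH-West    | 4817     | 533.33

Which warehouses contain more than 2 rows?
SELECT warehouse, COUNT(*) as cnt
FROM inventory
GROUP BY warehouse
HAVING COUNT(*) > 2

Result:
  WH-A: 3
  WH-C: 4
  WH-Central: 3
  WH-South: 3
  WH-West: 5

Note: HAVING filters groups after aggregation, WHERE filters rows before.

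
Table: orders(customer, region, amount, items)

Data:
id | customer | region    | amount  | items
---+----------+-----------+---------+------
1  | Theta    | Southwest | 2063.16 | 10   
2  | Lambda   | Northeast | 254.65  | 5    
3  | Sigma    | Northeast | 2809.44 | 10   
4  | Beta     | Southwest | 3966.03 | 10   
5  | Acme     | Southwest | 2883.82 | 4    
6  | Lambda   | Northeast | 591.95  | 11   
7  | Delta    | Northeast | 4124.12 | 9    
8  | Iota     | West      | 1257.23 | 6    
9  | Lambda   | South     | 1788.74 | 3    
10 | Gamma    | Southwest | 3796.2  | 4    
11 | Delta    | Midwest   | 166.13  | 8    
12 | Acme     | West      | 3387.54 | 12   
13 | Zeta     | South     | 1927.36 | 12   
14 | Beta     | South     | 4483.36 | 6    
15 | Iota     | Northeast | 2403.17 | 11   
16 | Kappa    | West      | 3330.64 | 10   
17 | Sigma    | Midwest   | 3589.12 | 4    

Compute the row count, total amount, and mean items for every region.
SELECT region,
       COUNT(*) as cnt,
       SUM(amount) as total_amount,
       AVG(items) as avg_items
FROM orders
GROUP BY region

Result:
  Midwest: 2 records, 3755.25 total amount, 6.00 avg items
  Northeast: 5 records, 10183.33 total amount, 9.20 avg items
  South: 3 records, 8199.46 total amount, 7.00 avg items
  Southwest: 4 records, 12709.21 total amount, 7.00 avg items
  West: 3 records, 7975.41 total amount, 9.33 avg items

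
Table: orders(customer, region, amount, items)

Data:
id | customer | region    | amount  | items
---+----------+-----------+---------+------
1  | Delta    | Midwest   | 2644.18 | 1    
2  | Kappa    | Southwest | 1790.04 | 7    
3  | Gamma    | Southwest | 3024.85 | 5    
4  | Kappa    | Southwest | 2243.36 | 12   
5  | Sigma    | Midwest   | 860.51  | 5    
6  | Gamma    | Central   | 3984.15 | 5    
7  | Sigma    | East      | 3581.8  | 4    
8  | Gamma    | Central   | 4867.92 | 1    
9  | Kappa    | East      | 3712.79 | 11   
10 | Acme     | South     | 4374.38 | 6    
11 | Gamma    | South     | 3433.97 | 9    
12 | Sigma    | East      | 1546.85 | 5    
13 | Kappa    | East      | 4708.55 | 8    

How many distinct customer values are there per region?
SELECT region, COUNT(DISTINCT customer)
FROM orders
GROUP BY region

Result:
  Central: 1 distinct
  East: 2 distinct
  Midwest: 2 distinct
  South: 2 distinct
  Southwest: 2 distinct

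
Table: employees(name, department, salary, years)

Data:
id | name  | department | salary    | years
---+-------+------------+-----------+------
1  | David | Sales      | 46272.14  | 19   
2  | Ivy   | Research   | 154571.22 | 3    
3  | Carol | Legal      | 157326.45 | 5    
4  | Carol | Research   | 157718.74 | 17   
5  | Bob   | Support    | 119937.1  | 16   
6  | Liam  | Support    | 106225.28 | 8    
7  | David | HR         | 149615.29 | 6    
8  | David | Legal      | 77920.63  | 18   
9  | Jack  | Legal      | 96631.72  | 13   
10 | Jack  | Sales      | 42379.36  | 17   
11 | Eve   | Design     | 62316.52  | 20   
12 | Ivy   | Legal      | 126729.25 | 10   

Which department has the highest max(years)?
SELECT department, MAX(years) as val
FROM employees
GROUP BY department
ORDER BY val DESC
LIMIT 1

Result: Design with max(years) = 20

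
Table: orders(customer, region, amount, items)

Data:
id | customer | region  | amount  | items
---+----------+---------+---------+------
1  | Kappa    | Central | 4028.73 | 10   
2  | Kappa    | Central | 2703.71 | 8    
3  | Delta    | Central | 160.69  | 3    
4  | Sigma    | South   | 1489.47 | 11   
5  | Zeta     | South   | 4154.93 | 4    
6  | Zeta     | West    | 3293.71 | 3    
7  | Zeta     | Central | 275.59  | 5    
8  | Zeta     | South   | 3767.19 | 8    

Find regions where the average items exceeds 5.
SELECT region, AVG(items)
FROM orders
GROUP BY region
HAVING AVG(items) > 5

Result:
  Central: avg=6.50
  South: avg=7.67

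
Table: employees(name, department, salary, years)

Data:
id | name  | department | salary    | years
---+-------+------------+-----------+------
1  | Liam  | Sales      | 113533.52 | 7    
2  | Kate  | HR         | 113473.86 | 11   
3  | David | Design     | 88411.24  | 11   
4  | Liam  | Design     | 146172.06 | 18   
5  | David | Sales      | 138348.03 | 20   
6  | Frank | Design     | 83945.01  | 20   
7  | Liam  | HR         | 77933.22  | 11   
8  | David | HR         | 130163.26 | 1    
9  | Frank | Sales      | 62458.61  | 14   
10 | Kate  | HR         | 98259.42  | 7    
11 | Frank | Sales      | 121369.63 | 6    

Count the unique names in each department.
SELECT department, COUNT(DISTINCT name)
FROM employees
GROUP BY department

Result:
  Design: 3 distinct
  HR: 3 distinct
  Sales: 3 distinct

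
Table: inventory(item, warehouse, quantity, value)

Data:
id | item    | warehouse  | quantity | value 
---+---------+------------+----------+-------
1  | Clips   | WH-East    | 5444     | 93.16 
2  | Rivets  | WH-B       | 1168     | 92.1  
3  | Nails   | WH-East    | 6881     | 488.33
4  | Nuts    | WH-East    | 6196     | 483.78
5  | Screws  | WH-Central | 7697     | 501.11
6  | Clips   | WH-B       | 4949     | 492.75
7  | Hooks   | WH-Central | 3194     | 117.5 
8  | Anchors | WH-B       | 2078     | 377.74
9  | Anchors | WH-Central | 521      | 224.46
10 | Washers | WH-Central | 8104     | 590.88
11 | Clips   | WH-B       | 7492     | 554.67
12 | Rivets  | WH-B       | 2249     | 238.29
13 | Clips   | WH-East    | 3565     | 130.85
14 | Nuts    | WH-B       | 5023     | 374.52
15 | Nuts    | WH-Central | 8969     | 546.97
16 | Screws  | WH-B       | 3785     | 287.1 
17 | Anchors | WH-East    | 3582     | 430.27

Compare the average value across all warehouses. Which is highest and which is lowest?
SELECT warehouse, AVG(value)
FROM inventory
GROUP BY warehouse
ORDER BY AVG(value)

All groups:
  WH-East: 325.28
  WH-B: 345.31
  WH-Central: 396.18

Highest: WH-Central (396.18)
Lowest: WH-East (325.28)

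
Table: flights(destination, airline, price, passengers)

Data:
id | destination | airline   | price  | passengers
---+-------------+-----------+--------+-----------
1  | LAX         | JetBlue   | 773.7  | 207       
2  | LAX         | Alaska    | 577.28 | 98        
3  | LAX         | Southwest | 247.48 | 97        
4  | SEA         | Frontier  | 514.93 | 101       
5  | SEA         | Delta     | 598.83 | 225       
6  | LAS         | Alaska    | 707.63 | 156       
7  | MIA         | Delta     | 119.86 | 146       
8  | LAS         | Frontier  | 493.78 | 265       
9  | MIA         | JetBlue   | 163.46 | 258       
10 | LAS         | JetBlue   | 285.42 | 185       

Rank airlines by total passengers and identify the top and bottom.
SELECT airline, SUM(passengers)
FROM flights
GROUP BY airline
ORDER BY SUM(passengers)

All groups:
  Southwest: 97
  Alaska: 254
  Frontier: 366
  Delta: 371
  JetBlue: 650

Highest: JetBlue (650)
Lowest: Southwest (97)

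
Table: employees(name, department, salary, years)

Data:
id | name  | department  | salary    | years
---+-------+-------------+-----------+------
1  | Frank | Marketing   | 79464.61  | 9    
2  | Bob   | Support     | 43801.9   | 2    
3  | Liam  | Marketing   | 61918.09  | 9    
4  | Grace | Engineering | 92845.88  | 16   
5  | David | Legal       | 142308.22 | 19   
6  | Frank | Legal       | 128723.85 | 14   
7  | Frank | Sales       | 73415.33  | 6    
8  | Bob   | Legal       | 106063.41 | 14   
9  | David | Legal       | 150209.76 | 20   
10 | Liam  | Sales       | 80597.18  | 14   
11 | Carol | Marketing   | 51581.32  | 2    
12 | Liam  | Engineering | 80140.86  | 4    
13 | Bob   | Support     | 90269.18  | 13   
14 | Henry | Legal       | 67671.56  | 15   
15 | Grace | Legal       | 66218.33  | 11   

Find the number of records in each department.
SELECT department, COUNT(*) as count
FROM employees
GROUP BY department

Result:
  Engineering: 2
  Legal: 6
  Marketing: 3
  Sales: 2
  Support: 2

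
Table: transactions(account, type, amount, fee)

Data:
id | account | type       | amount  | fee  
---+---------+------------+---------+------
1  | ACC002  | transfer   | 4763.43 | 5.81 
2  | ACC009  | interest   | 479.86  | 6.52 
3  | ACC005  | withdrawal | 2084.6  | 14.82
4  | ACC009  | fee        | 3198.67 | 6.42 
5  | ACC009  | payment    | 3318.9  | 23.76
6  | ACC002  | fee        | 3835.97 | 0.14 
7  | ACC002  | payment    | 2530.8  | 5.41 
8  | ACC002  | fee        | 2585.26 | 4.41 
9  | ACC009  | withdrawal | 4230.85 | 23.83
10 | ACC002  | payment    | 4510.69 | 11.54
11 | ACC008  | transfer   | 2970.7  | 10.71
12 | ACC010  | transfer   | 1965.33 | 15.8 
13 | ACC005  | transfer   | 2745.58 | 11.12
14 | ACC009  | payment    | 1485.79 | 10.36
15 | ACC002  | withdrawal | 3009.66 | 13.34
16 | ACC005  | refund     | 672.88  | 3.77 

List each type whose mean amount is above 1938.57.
SELECT type, AVG(amount)
FROM transactions
GROUP BY type
HAVING AVG(amount) > 1938.57

Result:
  fee: avg=3206.63
  payment: avg=2961.55
  transfer: avg=3111.26
  withdrawal: avg=3108.37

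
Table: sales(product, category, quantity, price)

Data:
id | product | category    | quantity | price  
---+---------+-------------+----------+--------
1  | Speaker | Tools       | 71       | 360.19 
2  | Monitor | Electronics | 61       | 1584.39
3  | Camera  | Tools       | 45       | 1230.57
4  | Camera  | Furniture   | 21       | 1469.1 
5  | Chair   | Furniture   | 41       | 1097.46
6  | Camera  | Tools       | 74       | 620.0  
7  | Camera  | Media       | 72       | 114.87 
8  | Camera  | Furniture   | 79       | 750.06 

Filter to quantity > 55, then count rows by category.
SELECT category, COUNT(*)
FROM sales
WHERE quantity > 55
GROUP BY category

Note: WHERE filters rows before grouping.

Result:
  Electronics: 1
  Furniture: 1
  Media: 1
  Tools: 2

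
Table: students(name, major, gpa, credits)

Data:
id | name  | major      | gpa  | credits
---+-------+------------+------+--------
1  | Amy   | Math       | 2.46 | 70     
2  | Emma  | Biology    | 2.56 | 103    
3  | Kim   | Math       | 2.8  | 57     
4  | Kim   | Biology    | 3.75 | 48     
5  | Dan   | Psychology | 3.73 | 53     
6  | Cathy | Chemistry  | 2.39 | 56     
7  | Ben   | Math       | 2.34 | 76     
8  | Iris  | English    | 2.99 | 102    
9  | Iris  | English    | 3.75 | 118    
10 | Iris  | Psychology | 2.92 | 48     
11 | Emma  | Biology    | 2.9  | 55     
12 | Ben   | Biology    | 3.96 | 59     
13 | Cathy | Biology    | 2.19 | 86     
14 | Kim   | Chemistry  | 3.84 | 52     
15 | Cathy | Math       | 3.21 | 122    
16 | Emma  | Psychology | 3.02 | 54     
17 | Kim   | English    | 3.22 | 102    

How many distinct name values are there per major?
SELECT major, COUNT(DISTINCT name)
FROM students
GROUP BY major

Result:
  Biology: 4 distinct
  Chemistry: 2 distinct
  English: 2 distinct
  Math: 4 distinct
  Psychology: 3 distinct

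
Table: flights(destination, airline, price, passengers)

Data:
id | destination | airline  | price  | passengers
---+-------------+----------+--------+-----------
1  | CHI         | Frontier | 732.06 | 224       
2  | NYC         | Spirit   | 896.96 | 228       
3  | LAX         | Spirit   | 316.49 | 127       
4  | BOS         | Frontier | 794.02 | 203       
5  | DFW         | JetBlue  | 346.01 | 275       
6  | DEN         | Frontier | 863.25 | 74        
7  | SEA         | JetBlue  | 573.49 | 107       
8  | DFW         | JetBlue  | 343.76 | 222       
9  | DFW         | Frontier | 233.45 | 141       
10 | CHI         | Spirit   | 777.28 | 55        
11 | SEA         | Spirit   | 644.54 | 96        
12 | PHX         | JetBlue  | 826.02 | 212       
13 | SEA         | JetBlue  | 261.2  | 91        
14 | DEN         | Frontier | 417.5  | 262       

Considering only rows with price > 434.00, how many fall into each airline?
SELECT airline, COUNT(*)
FROM flights
WHERE price > 434.00
GROUP BY airline

Note: WHERE filters rows before grouping.

Result:
  Frontier: 3
  JetBlue: 2
  Spirit: 3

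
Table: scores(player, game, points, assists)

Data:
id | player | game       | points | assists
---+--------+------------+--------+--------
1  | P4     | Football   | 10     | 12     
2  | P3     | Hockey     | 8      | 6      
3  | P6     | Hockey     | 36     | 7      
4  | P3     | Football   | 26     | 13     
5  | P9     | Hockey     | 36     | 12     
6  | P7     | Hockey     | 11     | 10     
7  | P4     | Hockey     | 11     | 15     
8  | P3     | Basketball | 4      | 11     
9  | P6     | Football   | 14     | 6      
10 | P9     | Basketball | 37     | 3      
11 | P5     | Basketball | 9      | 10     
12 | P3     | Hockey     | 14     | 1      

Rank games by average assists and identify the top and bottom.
SELECT game, AVG(assists)
FROM scores
GROUP BY game
ORDER BY AVG(assists)

All groups:
  Basketball: 8.00
  Hockey: 8.50
  Football: 10.33

Highest: Football (10.33)
Lowest: Basketball (8.00)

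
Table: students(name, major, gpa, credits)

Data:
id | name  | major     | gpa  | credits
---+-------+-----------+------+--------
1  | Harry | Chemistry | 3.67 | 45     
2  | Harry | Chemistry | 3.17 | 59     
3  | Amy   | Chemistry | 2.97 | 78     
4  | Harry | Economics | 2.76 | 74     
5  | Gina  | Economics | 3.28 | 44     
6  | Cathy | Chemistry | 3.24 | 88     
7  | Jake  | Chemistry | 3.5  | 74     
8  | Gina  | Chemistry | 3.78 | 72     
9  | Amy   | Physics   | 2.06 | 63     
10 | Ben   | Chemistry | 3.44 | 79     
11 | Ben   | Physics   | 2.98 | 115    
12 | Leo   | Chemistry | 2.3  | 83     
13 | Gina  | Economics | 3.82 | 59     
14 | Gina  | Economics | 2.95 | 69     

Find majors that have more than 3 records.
SELECT major, COUNT(*) as cnt
FROM students
GROUP BY major
HAVING COUNT(*) > 3

Result:
  Chemistry: 8
  Economics: 4

Note: HAVING filters groups after aggregation, WHERE filters rows before.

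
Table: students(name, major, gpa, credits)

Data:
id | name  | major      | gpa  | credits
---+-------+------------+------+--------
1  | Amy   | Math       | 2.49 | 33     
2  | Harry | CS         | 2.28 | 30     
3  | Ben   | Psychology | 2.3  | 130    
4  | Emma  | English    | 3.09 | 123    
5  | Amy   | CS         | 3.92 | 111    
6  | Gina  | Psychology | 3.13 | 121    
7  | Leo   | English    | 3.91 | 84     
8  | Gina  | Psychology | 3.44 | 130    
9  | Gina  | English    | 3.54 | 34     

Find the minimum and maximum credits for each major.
SELECT major, MIN(credits), MAX(credits)
FROM students
GROUP BY major

Result:
  CS: min=30, max=111
  English: min=34, max=123
  Math: min=33, max=33
  Psychology: min=121, max=130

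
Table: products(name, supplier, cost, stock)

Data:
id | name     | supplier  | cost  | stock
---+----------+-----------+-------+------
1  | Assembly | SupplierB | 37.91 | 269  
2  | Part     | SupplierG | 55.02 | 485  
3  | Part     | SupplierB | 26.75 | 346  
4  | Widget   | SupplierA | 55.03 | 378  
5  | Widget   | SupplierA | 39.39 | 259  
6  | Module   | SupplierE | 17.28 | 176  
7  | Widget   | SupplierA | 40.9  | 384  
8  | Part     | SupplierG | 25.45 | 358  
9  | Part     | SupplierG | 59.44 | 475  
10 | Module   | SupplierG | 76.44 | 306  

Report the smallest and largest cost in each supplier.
SELECT supplier, MIN(cost), MAX(cost)
FROM products
GROUP BY supplier

Result:
  SupplierA: min=39.39, max=55.03
  SupplierB: min=26.75, max=37.91
  SupplierE: min=17.28, max=17.28
  SupplierG: min=25.45, max=76.44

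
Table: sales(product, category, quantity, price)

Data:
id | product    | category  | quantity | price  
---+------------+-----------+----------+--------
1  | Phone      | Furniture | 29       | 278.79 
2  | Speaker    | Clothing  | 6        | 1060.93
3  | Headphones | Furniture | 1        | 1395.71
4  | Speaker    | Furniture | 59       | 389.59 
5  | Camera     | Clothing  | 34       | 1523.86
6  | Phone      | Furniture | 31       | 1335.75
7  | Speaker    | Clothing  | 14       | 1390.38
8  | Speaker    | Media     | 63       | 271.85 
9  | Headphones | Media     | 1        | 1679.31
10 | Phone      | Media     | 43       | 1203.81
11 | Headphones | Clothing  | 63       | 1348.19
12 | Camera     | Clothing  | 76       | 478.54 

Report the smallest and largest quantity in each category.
SELECT category, MIN(quantity), MAX(quantity)
FROM sales
GROUP BY category

Result:
  Clothing: min=6, max=76
  Furniture: min=1, max=59
  Media: min=1, max=63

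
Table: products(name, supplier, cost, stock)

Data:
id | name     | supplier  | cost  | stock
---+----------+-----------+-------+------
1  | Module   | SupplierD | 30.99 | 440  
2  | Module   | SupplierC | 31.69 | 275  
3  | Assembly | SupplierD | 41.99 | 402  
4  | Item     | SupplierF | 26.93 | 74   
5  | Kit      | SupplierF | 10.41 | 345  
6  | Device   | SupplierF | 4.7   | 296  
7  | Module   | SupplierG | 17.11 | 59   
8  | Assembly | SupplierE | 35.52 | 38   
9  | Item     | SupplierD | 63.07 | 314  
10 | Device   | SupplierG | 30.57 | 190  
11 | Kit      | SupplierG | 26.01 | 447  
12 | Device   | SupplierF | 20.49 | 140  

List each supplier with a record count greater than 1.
SELECT supplier, COUNT(*) as cnt
FROM products
GROUP BY supplier
HAVING COUNT(*) > 1

Result:
  SupplierD: 3
  SupplierF: 4
  SupplierG: 3

Note: HAVING filters groups after aggregation, WHERE filters rows before.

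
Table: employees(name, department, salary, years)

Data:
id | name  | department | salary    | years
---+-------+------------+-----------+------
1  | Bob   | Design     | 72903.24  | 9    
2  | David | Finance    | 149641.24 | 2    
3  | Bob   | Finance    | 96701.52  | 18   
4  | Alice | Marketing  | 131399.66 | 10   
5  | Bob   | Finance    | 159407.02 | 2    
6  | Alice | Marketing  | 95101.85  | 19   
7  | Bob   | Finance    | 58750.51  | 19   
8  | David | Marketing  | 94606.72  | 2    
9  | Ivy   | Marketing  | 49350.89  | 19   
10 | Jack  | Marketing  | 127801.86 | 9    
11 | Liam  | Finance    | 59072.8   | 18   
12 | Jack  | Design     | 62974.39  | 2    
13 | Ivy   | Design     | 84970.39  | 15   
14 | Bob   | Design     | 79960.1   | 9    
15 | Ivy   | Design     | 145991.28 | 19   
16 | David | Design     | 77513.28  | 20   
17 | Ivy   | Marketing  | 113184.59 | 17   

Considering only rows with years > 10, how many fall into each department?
SELECT department, COUNT(*)
FROM employees
WHERE years > 10
GROUP BY department

Note: WHERE filters rows before grouping.

Result:
  Design: 3
  Finance: 3
  Marketing: 3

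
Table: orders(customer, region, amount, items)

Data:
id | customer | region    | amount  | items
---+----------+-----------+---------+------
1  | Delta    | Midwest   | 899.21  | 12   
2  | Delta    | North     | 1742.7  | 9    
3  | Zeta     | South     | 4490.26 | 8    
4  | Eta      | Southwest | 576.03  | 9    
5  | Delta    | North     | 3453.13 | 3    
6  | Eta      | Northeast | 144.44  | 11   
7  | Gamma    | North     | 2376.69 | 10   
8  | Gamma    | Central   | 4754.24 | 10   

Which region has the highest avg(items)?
SELECT region, AVG(items) as val
FROM orders
GROUP BY region
ORDER BY val DESC
LIMIT 1

Result: Midwest with avg(items) = 12.00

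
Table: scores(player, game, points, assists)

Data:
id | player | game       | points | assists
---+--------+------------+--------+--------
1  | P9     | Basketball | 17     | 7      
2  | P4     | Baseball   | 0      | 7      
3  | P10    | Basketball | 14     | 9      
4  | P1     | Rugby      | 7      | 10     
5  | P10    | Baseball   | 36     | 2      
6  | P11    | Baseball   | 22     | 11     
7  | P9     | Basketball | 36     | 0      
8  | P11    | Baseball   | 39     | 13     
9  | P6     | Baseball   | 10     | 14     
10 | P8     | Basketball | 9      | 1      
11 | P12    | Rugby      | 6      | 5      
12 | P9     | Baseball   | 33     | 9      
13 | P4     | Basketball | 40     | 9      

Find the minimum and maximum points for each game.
SELECT game, MIN(points), MAX(points)
FROM scores
GROUP BY game

Result:
  Baseball: min=0, max=39
  Basketball: min=9, max=40
  Rugby: min=6, max=7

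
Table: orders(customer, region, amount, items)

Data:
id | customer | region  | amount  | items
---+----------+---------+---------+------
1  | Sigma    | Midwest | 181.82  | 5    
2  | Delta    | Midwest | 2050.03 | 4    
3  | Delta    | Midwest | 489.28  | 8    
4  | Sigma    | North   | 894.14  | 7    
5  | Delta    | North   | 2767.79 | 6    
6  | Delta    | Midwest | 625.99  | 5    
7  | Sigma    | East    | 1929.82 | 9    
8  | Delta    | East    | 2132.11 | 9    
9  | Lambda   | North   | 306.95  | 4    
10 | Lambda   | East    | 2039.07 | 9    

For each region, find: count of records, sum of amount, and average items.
SELECT region,
       COUNT(*) as cnt,
       SUM(amount) as total_amount,
       AVG(items) as avg_items
FROM orders
GROUP BY region

Result:
  East: 3 records, 6101.00 total amount, 9.00 avg items
  Midwest: 4 records, 3347.12 total amount, 5.50 avg items
  North: 3 records, 3968.88 total amount, 5.67 avg items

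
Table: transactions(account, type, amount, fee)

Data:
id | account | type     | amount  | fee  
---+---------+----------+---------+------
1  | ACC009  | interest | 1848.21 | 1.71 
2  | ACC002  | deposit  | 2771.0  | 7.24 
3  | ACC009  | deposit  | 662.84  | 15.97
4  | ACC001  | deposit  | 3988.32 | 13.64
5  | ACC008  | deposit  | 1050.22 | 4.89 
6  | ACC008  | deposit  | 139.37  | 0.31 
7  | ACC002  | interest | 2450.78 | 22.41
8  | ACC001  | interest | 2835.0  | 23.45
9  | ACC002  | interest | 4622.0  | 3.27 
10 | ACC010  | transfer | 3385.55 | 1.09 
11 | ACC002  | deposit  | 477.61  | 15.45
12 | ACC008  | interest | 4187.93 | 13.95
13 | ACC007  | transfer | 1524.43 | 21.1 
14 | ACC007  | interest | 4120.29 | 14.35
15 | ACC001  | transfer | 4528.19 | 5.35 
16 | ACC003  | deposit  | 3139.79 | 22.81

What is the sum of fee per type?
SELECT type, SUM(fee) as result
FROM transactions
GROUP BY type

Result:
  deposit: 80.31
  interest: 79.14
  transfer: 27.54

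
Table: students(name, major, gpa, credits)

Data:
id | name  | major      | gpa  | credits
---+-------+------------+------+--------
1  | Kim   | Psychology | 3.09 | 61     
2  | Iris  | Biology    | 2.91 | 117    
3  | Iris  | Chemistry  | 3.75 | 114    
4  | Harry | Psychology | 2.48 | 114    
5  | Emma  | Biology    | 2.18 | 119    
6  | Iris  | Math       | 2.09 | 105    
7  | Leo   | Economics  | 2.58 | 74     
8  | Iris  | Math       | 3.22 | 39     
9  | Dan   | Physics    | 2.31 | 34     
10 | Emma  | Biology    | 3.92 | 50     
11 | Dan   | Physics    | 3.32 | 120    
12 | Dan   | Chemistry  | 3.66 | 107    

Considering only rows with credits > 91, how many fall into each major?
SELECT major, COUNT(*)
FROM students
WHERE credits > 91
GROUP BY major

Note: WHERE filters rows before grouping.

Result:
  Biology: 2
  Chemistry: 2
  Math: 1
  Physics: 1
  Psychology: 1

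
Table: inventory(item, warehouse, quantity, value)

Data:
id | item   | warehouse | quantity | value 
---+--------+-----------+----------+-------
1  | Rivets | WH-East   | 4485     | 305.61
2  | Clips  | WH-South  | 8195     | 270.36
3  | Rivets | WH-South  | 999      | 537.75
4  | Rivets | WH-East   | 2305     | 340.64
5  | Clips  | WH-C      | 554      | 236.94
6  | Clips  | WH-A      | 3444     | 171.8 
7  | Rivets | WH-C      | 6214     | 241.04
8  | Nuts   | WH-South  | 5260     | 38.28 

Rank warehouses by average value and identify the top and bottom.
SELECT warehouse, AVG(value)
FROM inventory
GROUP BY warehouse
ORDER BY AVG(value)

All groups:
  WH-A: 171.80
  WH-C: 238.99
  WH-South: 282.13
  WH-East: 323.13

Highest: WH-East (323.13)
Lowest: WH-A (171.80)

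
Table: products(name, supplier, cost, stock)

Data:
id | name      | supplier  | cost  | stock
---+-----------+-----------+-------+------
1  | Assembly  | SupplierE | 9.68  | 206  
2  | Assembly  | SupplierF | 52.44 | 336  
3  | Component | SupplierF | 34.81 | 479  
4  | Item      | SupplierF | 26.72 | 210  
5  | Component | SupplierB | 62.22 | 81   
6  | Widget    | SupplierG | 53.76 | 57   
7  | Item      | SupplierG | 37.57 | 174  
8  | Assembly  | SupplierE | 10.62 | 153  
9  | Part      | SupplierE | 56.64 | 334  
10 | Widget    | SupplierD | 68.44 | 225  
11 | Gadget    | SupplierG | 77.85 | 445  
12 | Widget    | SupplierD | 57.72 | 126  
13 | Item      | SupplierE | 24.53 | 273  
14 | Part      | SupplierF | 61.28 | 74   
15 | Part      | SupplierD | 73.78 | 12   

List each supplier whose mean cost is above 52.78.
SELECT supplier, AVG(cost)
FROM products
GROUP BY supplier
HAVING AVG(cost) > 52.78

Result:
  SupplierB: avg=62.22
  SupplierD: avg=66.65
  SupplierG: avg=56.39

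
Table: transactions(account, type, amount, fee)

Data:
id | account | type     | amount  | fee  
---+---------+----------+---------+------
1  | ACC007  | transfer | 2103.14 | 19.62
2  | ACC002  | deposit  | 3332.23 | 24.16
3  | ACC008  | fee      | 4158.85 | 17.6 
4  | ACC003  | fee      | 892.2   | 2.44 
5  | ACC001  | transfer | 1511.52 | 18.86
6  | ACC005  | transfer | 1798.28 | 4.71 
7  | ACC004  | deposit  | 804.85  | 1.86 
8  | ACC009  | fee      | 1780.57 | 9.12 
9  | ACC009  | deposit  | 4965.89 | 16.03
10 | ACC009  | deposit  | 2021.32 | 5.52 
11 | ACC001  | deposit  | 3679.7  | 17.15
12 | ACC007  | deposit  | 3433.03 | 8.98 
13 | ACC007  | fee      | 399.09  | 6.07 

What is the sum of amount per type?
SELECT type, SUM(amount) as result
FROM transactions
GROUP BY type

Result:
  deposit: 18237.02
  fee: 7230.71
  transfer: 5412.94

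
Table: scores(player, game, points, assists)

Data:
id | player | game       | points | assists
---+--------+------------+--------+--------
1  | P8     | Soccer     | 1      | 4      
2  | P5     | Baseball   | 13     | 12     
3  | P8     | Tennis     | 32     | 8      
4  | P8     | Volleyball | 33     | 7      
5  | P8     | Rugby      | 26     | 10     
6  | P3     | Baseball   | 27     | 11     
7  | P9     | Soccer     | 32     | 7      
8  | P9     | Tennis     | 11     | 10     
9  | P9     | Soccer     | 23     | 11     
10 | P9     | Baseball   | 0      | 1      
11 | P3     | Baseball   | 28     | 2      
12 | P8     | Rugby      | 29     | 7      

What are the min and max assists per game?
SELECT game, MIN(assists), MAX(assists)
FROM scores
GROUP BY game

Result:
  Baseball: min=1, max=12
  Rugby: min=7, max=10
  Soccer: min=4, max=11
  Tennis: min=8, max=10
  Volleyball: min=7, max=7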